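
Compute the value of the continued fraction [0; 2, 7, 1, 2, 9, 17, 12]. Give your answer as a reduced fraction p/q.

44351/94478

Collapse the nested fraction from the inside out:
Start with 12.
17 + 1/(12/1) = 17 + 1/12 = 205/12
9 + 1/(205/12) = 9 + 12/205 = 1857/205
2 + 1/(1857/205) = 2 + 205/1857 = 3919/1857
1 + 1/(3919/1857) = 1 + 1857/3919 = 5776/3919
7 + 1/(5776/3919) = 7 + 3919/5776 = 44351/5776
2 + 1/(44351/5776) = 2 + 5776/44351 = 94478/44351
0 + 1/(94478/44351) = 0 + 44351/94478 = 44351/94478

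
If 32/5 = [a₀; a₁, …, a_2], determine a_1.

32 ÷ 5 → quotient 6, remainder 2
5 ÷ 2 → quotient 2, remainder 1

2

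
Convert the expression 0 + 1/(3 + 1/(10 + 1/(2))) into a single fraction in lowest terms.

21/65

Start with 2.
10 + 1/(2/1) = 10 + 1/2 = 21/2
3 + 1/(21/2) = 3 + 2/21 = 65/21
0 + 1/(65/21) = 0 + 21/65 = 21/65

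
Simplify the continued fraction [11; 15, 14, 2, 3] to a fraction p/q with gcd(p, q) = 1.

16843/1522

Use the convergent recurrence hₖ = aₖ·hₖ₋₁ + hₖ₋₂ (and likewise for the denominators kₖ):
a_0 = 11: 11/1
a_1 = 15: 166/15
a_2 = 14: 2335/211
a_3 = 2: 4836/437
a_4 = 3: 16843/1522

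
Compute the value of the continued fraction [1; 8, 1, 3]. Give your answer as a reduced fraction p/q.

39/35

Start with 3.
1 + 1/(3/1) = 1 + 1/3 = 4/3
8 + 1/(4/3) = 8 + 3/4 = 35/4
1 + 1/(35/4) = 1 + 4/35 = 39/35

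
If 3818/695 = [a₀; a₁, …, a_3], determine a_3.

9

⌊3818/695⌋ = 5, remainder 343
⌊695/343⌋ = 2, remainder 9
⌊343/9⌋ = 38, remainder 1
⌊9/1⌋ = 9, remainder 0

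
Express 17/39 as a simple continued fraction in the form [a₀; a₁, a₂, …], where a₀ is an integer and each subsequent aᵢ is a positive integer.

17 ÷ 39 → quotient 0, remainder 17
39 ÷ 17 → quotient 2, remainder 5
17 ÷ 5 → quotient 3, remainder 2
5 ÷ 2 → quotient 2, remainder 1
2 ÷ 1 → quotient 2, remainder 0

[0; 2, 3, 2, 2]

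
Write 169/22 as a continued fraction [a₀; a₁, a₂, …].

[7; 1, 2, 7]

Apply division with remainder until the remainder is 0:
169 ÷ 22 → quotient 7, remainder 15
22 ÷ 15 → quotient 1, remainder 7
15 ÷ 7 → quotient 2, remainder 1
7 ÷ 1 → quotient 7, remainder 0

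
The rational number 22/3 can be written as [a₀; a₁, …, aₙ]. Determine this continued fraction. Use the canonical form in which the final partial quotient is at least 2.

[7; 3]

⌊22/3⌋ = 7, remainder 1
⌊3/1⌋ = 3, remainder 0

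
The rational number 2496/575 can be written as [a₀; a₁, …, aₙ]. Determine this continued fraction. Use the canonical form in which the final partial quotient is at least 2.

Run the Euclidean algorithm, recording each quotient:
2496 ÷ 575 → quotient 4, remainder 196
575 ÷ 196 → quotient 2, remainder 183
196 ÷ 183 → quotient 1, remainder 13
183 ÷ 13 → quotient 14, remainder 1
13 ÷ 1 → quotient 13, remainder 0

[4; 2, 1, 14, 13]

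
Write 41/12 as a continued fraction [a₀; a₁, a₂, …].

⌊41/12⌋ = 3, remainder 5
⌊12/5⌋ = 2, remainder 2
⌊5/2⌋ = 2, remainder 1
⌊2/1⌋ = 2, remainder 0

[3; 2, 2, 2]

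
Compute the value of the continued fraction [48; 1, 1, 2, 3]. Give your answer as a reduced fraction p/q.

Start with 3.
2 + 1/(3/1) = 2 + 1/3 = 7/3
1 + 1/(7/3) = 1 + 3/7 = 10/7
1 + 1/(10/7) = 1 + 7/10 = 17/10
48 + 1/(17/10) = 48 + 10/17 = 826/17

826/17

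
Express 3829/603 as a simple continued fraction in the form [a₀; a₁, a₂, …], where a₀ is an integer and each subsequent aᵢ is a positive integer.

Run the Euclidean algorithm, recording each quotient:
3829 ÷ 603 → quotient 6, remainder 211
603 ÷ 211 → quotient 2, remainder 181
211 ÷ 181 → quotient 1, remainder 30
181 ÷ 30 → quotient 6, remainder 1
30 ÷ 1 → quotient 30, remainder 0

[6; 2, 1, 6, 30]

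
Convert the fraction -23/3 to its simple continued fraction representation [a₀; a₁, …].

[-8; 3]

Apply division with remainder until the remainder is 0:
⌊-23/3⌋ = -8, remainder 1
⌊3/1⌋ = 3, remainder 0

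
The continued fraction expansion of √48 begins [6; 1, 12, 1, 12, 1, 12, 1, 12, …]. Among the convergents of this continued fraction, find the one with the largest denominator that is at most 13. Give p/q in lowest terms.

a_0 = 6: 6/1  (≤ bound)
a_1 = 1: 7/1  (≤ bound)
a_2 = 12: 90/13  (≤ bound)
a_3 = 1: 97/14  (> 13, stop)

90/13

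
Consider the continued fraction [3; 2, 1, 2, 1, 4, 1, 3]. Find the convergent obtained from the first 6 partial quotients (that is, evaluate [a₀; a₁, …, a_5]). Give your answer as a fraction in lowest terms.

a_0 = 3: 3/1
a_1 = 2: 7/2
a_2 = 1: 10/3
a_3 = 2: 27/8
a_4 = 1: 37/11
a_5 = 4: 175/52

175/52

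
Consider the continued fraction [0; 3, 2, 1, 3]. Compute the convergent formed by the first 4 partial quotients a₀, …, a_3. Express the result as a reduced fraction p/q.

Start with 1.
2 + 1/(1/1) = 2 + 1/1 = 3/1
3 + 1/(3/1) = 3 + 1/3 = 10/3
0 + 1/(10/3) = 0 + 3/10 = 3/10

3/10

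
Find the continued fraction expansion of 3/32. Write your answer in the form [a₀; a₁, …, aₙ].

[0; 10, 1, 2]

Run the Euclidean algorithm, recording each quotient:
3 ÷ 32 → quotient 0, remainder 3
32 ÷ 3 → quotient 10, remainder 2
3 ÷ 2 → quotient 1, remainder 1
2 ÷ 1 → quotient 2, remainder 0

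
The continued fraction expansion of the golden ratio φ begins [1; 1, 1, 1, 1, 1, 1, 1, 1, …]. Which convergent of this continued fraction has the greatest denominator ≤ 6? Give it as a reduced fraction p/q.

8/5

a_0 = 1: 1/1  (≤ bound)
a_1 = 1: 2/1  (≤ bound)
a_2 = 1: 3/2  (≤ bound)
a_3 = 1: 5/3  (≤ bound)
a_4 = 1: 8/5  (≤ bound)
a_5 = 1: 13/8  (> 6, stop)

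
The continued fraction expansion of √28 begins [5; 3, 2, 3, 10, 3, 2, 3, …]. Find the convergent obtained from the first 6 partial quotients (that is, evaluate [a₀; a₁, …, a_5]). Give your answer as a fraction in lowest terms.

Work from the innermost term outward:
Start with 3.
10 + 1/(3/1) = 10 + 1/3 = 31/3
3 + 1/(31/3) = 3 + 3/31 = 96/31
2 + 1/(96/31) = 2 + 31/96 = 223/96
3 + 1/(223/96) = 3 + 96/223 = 765/223
5 + 1/(765/223) = 5 + 223/765 = 4048/765

4048/765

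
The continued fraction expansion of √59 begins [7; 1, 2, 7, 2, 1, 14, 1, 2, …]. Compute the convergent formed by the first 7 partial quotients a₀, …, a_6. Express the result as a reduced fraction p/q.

7781/1013

a_0 = 7: 7/1
a_1 = 1: 8/1
a_2 = 2: 23/3
a_3 = 7: 169/22
a_4 = 2: 361/47
a_5 = 1: 530/69
a_6 = 14: 7781/1013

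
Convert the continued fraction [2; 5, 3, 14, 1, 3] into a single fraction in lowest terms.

Build up convergents one term at a time:
a_0 = 2: 2/1
a_1 = 5: 11/5
a_2 = 3: 35/16
a_3 = 14: 501/229
a_4 = 1: 536/245
a_5 = 3: 2109/964

2109/964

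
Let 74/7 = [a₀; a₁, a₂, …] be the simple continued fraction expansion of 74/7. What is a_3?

74 ÷ 7 → quotient 10, remainder 4
7 ÷ 4 → quotient 1, remainder 3
4 ÷ 3 → quotient 1, remainder 1
3 ÷ 1 → quotient 3, remainder 0

3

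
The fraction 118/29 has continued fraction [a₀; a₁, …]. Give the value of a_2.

2

Repeatedly divide and take the remainder:
⌊118/29⌋ = 4, remainder 2
⌊29/2⌋ = 14, remainder 1
⌊2/1⌋ = 2, remainder 0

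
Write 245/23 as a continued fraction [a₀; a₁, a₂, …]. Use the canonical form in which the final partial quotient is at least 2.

[10; 1, 1, 1, 7]

⌊245/23⌋ = 10, remainder 15
⌊23/15⌋ = 1, remainder 8
⌊15/8⌋ = 1, remainder 7
⌊8/7⌋ = 1, remainder 1
⌊7/1⌋ = 7, remainder 0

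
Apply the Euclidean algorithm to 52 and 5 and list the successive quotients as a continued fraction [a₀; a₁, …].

[10; 2, 2]

⌊52/5⌋ = 10, remainder 2
⌊5/2⌋ = 2, remainder 1
⌊2/1⌋ = 2, remainder 0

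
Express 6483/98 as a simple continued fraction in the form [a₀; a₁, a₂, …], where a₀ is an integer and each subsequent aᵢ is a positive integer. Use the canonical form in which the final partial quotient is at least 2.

6483 = 66·98 + 15, so a_0 = 66
98 = 6·15 + 8, so a_1 = 6
15 = 1·8 + 7, so a_2 = 1
8 = 1·7 + 1, so a_3 = 1
7 = 7·1 + 0, so a_4 = 7

[66; 6, 1, 1, 7]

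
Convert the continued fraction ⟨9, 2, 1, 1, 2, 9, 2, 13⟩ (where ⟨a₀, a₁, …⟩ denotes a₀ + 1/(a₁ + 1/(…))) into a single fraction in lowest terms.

32501/3463

Build up convergents one term at a time:
a_0 = 9: 9/1
a_1 = 2: 19/2
a_2 = 1: 28/3
a_3 = 1: 47/5
a_4 = 2: 122/13
a_5 = 9: 1145/122
a_6 = 2: 2412/257
a_7 = 13: 32501/3463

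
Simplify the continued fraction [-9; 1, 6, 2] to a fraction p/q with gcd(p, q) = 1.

-122/15

Build up convergents one term at a time:
a_0 = -9: -9/1
a_1 = 1: -8/1
a_2 = 6: -57/7
a_3 = 2: -122/15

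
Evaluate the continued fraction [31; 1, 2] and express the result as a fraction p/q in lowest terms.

a_0 = 31: 31/1
a_1 = 1: 32/1
a_2 = 2: 95/3

95/3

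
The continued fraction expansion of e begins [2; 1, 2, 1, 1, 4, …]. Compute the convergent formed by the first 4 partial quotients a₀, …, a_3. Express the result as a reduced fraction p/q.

Start with 1.
2 + 1/(1/1) = 2 + 1/1 = 3/1
1 + 1/(3/1) = 1 + 1/3 = 4/3
2 + 1/(4/3) = 2 + 3/4 = 11/4

11/4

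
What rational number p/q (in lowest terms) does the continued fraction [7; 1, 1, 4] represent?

Start with 4.
1 + 1/(4/1) = 1 + 1/4 = 5/4
1 + 1/(5/4) = 1 + 4/5 = 9/5
7 + 1/(9/5) = 7 + 5/9 = 68/9

68/9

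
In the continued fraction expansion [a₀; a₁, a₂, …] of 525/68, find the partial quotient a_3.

1

⌊525/68⌋ = 7, remainder 49
⌊68/49⌋ = 1, remainder 19
⌊49/19⌋ = 2, remainder 11
⌊19/11⌋ = 1, remainder 8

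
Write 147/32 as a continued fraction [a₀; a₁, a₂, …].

[4; 1, 1, 2, 6]

147 ÷ 32 → quotient 4, remainder 19
32 ÷ 19 → quotient 1, remainder 13
19 ÷ 13 → quotient 1, remainder 6
13 ÷ 6 → quotient 2, remainder 1
6 ÷ 1 → quotient 6, remainder 0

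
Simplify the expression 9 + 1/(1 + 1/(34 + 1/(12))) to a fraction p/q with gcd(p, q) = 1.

4198/421

a_0 = 9: 9/1
a_1 = 1: 10/1
a_2 = 34: 349/35
a_3 = 12: 4198/421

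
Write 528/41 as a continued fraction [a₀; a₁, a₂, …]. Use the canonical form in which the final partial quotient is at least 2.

[12; 1, 7, 5]

Repeatedly divide and take the remainder:
528 = 12·41 + 36, so a_0 = 12
41 = 1·36 + 5, so a_1 = 1
36 = 7·5 + 1, so a_2 = 7
5 = 5·1 + 0, so a_3 = 5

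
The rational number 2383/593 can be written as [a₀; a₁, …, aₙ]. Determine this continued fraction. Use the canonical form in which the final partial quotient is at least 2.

2383 = 4·593 + 11, so a_0 = 4
593 = 53·11 + 10, so a_1 = 53
11 = 1·10 + 1, so a_2 = 1
10 = 10·1 + 0, so a_3 = 10

[4; 53, 1, 10]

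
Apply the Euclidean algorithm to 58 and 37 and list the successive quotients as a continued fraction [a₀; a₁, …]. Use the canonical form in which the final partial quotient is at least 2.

Run the Euclidean algorithm, recording each quotient:
58 = 1·37 + 21, so a_0 = 1
37 = 1·21 + 16, so a_1 = 1
21 = 1·16 + 5, so a_2 = 1
16 = 3·5 + 1, so a_3 = 3
5 = 5·1 + 0, so a_4 = 5

[1; 1, 1, 3, 5]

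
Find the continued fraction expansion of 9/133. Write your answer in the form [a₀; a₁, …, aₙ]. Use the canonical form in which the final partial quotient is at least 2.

[0; 14, 1, 3, 2]

Run the Euclidean algorithm, recording each quotient:
9 ÷ 133 → quotient 0, remainder 9
133 ÷ 9 → quotient 14, remainder 7
9 ÷ 7 → quotient 1, remainder 2
7 ÷ 2 → quotient 3, remainder 1
2 ÷ 1 → quotient 2, remainder 0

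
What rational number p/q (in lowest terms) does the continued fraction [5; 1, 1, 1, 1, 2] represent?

73/13

a_0 = 5: 5/1
a_1 = 1: 6/1
a_2 = 1: 11/2
a_3 = 1: 17/3
a_4 = 1: 28/5
a_5 = 2: 73/13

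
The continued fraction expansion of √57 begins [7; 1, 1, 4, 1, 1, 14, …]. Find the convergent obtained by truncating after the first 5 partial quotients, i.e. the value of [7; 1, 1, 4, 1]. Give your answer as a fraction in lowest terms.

Start with 1.
4 + 1/(1/1) = 4 + 1/1 = 5/1
1 + 1/(5/1) = 1 + 1/5 = 6/5
1 + 1/(6/5) = 1 + 5/6 = 11/6
7 + 1/(11/6) = 7 + 6/11 = 83/11

83/11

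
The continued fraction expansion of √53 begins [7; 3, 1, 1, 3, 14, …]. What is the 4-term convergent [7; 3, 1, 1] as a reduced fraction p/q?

51/7

Build up convergents one term at a time:
a_0 = 7: 7/1
a_1 = 3: 22/3
a_2 = 1: 29/4
a_3 = 1: 51/7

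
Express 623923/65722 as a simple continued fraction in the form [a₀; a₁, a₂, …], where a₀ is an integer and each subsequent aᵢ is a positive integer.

Repeatedly divide and take the remainder:
623923 ÷ 65722 → quotient 9, remainder 32425
65722 ÷ 32425 → quotient 2, remainder 872
32425 ÷ 872 → quotient 37, remainder 161
872 ÷ 161 → quotient 5, remainder 67
161 ÷ 67 → quotient 2, remainder 27
67 ÷ 27 → quotient 2, remainder 13
27 ÷ 13 → quotient 2, remainder 1
13 ÷ 1 → quotient 13, remainder 0

[9; 2, 37, 5, 2, 2, 2, 13]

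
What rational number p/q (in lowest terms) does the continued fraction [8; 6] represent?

49/6

Start with 6.
8 + 1/(6/1) = 8 + 1/6 = 49/6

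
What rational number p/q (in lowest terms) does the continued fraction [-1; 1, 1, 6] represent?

Build up convergents one term at a time:
a_0 = -1: -1/1
a_1 = 1: 0/1
a_2 = 1: -1/2
a_3 = 6: -6/13

-6/13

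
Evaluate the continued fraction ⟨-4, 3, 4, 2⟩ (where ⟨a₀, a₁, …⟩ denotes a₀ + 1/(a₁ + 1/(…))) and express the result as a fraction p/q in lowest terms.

Collapse the nested fraction from the inside out:
Start with 2.
4 + 1/(2/1) = 4 + 1/2 = 9/2
3 + 1/(9/2) = 3 + 2/9 = 29/9
-4 + 1/(29/9) = -4 + 9/29 = -107/29

-107/29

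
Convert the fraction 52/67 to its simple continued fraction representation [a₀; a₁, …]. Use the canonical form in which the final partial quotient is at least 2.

[0; 1, 3, 2, 7]

Repeatedly divide and take the remainder:
52 = 0·67 + 52, so a_0 = 0
67 = 1·52 + 15, so a_1 = 1
52 = 3·15 + 7, so a_2 = 3
15 = 2·7 + 1, so a_3 = 2
7 = 7·1 + 0, so a_4 = 7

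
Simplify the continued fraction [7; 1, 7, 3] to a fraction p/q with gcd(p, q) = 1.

Collapse the nested fraction from the inside out:
Start with 3.
7 + 1/(3/1) = 7 + 1/3 = 22/3
1 + 1/(22/3) = 1 + 3/22 = 25/22
7 + 1/(25/22) = 7 + 22/25 = 197/25

197/25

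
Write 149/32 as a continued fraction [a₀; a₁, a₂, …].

[4; 1, 1, 1, 10]

⌊149/32⌋ = 4, remainder 21
⌊32/21⌋ = 1, remainder 11
⌊21/11⌋ = 1, remainder 10
⌊11/10⌋ = 1, remainder 1
⌊10/1⌋ = 10, remainder 0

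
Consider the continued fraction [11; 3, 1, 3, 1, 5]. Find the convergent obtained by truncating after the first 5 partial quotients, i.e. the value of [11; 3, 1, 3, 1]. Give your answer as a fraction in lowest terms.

a_0 = 11: 11/1
a_1 = 3: 34/3
a_2 = 1: 45/4
a_3 = 3: 169/15
a_4 = 1: 214/19

214/19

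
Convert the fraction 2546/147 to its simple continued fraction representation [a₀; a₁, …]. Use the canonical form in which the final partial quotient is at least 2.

[17; 3, 7, 1, 5]

Apply division with remainder until the remainder is 0:
⌊2546/147⌋ = 17, remainder 47
⌊147/47⌋ = 3, remainder 6
⌊47/6⌋ = 7, remainder 5
⌊6/5⌋ = 1, remainder 1
⌊5/1⌋ = 5, remainder 0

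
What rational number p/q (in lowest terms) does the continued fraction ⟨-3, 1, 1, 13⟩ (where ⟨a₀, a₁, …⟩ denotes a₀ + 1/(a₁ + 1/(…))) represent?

Start with 13.
1 + 1/(13/1) = 1 + 1/13 = 14/13
1 + 1/(14/13) = 1 + 13/14 = 27/14
-3 + 1/(27/14) = -3 + 14/27 = -67/27

-67/27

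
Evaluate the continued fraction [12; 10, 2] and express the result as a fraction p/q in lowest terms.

254/21

Start with 2.
10 + 1/(2/1) = 10 + 1/2 = 21/2
12 + 1/(21/2) = 12 + 2/21 = 254/21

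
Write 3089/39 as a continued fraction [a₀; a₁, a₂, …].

[79; 4, 1, 7]

3089 ÷ 39 → quotient 79, remainder 8
39 ÷ 8 → quotient 4, remainder 7
8 ÷ 7 → quotient 1, remainder 1
7 ÷ 1 → quotient 7, remainder 0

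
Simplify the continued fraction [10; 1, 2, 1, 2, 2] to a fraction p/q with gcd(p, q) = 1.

a_0 = 10: 10/1
a_1 = 1: 11/1
a_2 = 2: 32/3
a_3 = 1: 43/4
a_4 = 2: 118/11
a_5 = 2: 279/26

279/26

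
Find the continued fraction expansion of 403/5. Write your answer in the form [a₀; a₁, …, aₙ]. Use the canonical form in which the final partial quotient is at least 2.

Apply division with remainder until the remainder is 0:
403 = 80·5 + 3, so a_0 = 80
5 = 1·3 + 2, so a_1 = 1
3 = 1·2 + 1, so a_2 = 1
2 = 2·1 + 0, so a_3 = 2

[80; 1, 1, 2]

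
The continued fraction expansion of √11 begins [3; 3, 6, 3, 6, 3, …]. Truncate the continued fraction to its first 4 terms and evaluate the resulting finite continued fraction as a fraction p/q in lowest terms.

199/60

Use the convergent recurrence hₖ = aₖ·hₖ₋₁ + hₖ₋₂ (and likewise for the denominators kₖ):
a_0 = 3: 3/1
a_1 = 3: 10/3
a_2 = 6: 63/19
a_3 = 3: 199/60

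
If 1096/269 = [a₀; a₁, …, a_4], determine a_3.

Run the Euclidean algorithm, recording each quotient:
1096 ÷ 269 → quotient 4, remainder 20
269 ÷ 20 → quotient 13, remainder 9
20 ÷ 9 → quotient 2, remainder 2
9 ÷ 2 → quotient 4, remainder 1

4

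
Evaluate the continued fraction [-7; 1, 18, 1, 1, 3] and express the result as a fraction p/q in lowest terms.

-829/137

a_0 = -7: -7/1
a_1 = 1: -6/1
a_2 = 18: -115/19
a_3 = 1: -121/20
a_4 = 1: -236/39
a_5 = 3: -829/137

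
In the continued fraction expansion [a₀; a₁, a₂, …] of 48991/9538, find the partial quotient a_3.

53

Repeatedly divide and take the remainder:
48991 = 5·9538 + 1301, so a_0 = 5
9538 = 7·1301 + 431, so a_1 = 7
1301 = 3·431 + 8, so a_2 = 3
431 = 53·8 + 7, so a_3 = 53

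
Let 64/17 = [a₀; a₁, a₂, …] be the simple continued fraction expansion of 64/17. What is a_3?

64 = 3·17 + 13, so a_0 = 3
17 = 1·13 + 4, so a_1 = 1
13 = 3·4 + 1, so a_2 = 3
4 = 4·1 + 0, so a_3 = 4

4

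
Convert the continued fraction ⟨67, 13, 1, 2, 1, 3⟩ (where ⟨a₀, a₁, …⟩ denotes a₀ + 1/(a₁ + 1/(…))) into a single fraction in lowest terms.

13817/206

Work from the innermost term outward:
Start with 3.
1 + 1/(3/1) = 1 + 1/3 = 4/3
2 + 1/(4/3) = 2 + 3/4 = 11/4
1 + 1/(11/4) = 1 + 4/11 = 15/11
13 + 1/(15/11) = 13 + 11/15 = 206/15
67 + 1/(206/15) = 67 + 15/206 = 13817/206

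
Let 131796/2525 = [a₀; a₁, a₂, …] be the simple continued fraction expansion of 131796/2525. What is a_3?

45

Run the Euclidean algorithm, recording each quotient:
131796 = 52·2525 + 496, so a_0 = 52
2525 = 5·496 + 45, so a_1 = 5
496 = 11·45 + 1, so a_2 = 11
45 = 45·1 + 0, so a_3 = 45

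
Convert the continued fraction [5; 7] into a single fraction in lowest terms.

36/7

a_0 = 5: 5/1
a_1 = 7: 36/7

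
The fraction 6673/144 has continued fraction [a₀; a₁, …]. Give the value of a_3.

⌊6673/144⌋ = 46, remainder 49
⌊144/49⌋ = 2, remainder 46
⌊49/46⌋ = 1, remainder 3
⌊46/3⌋ = 15, remainder 1

15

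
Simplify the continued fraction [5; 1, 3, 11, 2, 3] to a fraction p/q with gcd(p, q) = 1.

1882/327

Starting at the tail and folding back:
Start with 3.
2 + 1/(3/1) = 2 + 1/3 = 7/3
11 + 1/(7/3) = 11 + 3/7 = 80/7
3 + 1/(80/7) = 3 + 7/80 = 247/80
1 + 1/(247/80) = 1 + 80/247 = 327/247
5 + 1/(327/247) = 5 + 247/327 = 1882/327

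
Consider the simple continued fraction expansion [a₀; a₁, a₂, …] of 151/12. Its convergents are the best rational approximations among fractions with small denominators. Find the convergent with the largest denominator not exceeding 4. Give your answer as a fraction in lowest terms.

a_0 = 12: 12/1  (≤ bound)
a_1 = 1: 13/1  (≤ bound)
a_2 = 1: 25/2  (≤ bound)
a_3 = 2: 63/5  (> 4, stop)

25/2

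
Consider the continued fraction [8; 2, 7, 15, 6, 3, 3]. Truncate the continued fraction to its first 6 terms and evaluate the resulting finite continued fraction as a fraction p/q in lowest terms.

36899/4358

Compute successive convergents:
a_0 = 8: 8/1
a_1 = 2: 17/2
a_2 = 7: 127/15
a_3 = 15: 1922/227
a_4 = 6: 11659/1377
a_5 = 3: 36899/4358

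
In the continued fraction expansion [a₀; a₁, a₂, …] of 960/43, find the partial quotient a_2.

960 ÷ 43 → quotient 22, remainder 14
43 ÷ 14 → quotient 3, remainder 1
14 ÷ 1 → quotient 14, remainder 0

14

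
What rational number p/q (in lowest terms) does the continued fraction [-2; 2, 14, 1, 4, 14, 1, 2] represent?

Start with 2.
1 + 1/(2/1) = 1 + 1/2 = 3/2
14 + 1/(3/2) = 14 + 2/3 = 44/3
4 + 1/(44/3) = 4 + 3/44 = 179/44
1 + 1/(179/44) = 1 + 44/179 = 223/179
14 + 1/(223/179) = 14 + 179/223 = 3301/223
2 + 1/(3301/223) = 2 + 223/3301 = 6825/3301
-2 + 1/(6825/3301) = -2 + 3301/6825 = -10349/6825

-10349/6825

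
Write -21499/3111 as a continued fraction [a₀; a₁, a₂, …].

-21499 ÷ 3111 → quotient -7, remainder 278
3111 ÷ 278 → quotient 11, remainder 53
278 ÷ 53 → quotient 5, remainder 13
53 ÷ 13 → quotient 4, remainder 1
13 ÷ 1 → quotient 13, remainder 0

[-7; 11, 5, 4, 13]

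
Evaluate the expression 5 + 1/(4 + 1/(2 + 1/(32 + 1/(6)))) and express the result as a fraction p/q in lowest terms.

9197/1761

a_0 = 5: 5/1
a_1 = 4: 21/4
a_2 = 2: 47/9
a_3 = 32: 1525/292
a_4 = 6: 9197/1761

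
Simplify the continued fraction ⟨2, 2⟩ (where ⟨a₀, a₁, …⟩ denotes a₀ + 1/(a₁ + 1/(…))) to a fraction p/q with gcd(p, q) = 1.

5/2

Compute successive convergents:
a_0 = 2: 2/1
a_1 = 2: 5/2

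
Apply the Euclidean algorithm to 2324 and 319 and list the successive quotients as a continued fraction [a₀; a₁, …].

[7; 3, 1, 1, 45]

2324 ÷ 319 → quotient 7, remainder 91
319 ÷ 91 → quotient 3, remainder 46
91 ÷ 46 → quotient 1, remainder 45
46 ÷ 45 → quotient 1, remainder 1
45 ÷ 1 → quotient 45, remainder 0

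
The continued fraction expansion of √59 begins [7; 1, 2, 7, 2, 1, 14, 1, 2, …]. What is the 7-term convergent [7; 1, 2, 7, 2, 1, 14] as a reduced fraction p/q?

Work from the innermost term outward:
Start with 14.
1 + 1/(14/1) = 1 + 1/14 = 15/14
2 + 1/(15/14) = 2 + 14/15 = 44/15
7 + 1/(44/15) = 7 + 15/44 = 323/44
2 + 1/(323/44) = 2 + 44/323 = 690/323
1 + 1/(690/323) = 1 + 323/690 = 1013/690
7 + 1/(1013/690) = 7 + 690/1013 = 7781/1013

7781/1013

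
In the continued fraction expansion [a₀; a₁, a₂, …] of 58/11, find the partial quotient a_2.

Apply division with remainder until the remainder is 0:
58 = 5·11 + 3, so a_0 = 5
11 = 3·3 + 2, so a_1 = 3
3 = 1·2 + 1, so a_2 = 1

1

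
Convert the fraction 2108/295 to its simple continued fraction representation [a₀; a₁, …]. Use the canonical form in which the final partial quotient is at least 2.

[7; 6, 1, 6, 6]

2108 ÷ 295 → quotient 7, remainder 43
295 ÷ 43 → quotient 6, remainder 37
43 ÷ 37 → quotient 1, remainder 6
37 ÷ 6 → quotient 6, remainder 1
6 ÷ 1 → quotient 6, remainder 0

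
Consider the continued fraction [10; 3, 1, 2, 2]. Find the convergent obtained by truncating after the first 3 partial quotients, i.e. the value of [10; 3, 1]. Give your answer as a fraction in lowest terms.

41/4

Build up convergents one term at a time:
a_0 = 10: 10/1
a_1 = 3: 31/3
a_2 = 1: 41/4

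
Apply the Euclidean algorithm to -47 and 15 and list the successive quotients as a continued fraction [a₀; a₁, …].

⌊-47/15⌋ = -4, remainder 13
⌊15/13⌋ = 1, remainder 2
⌊13/2⌋ = 6, remainder 1
⌊2/1⌋ = 2, remainder 0

[-4; 1, 6, 2]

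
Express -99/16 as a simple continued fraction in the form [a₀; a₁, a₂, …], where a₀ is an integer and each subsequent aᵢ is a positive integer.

⌊-99/16⌋ = -7, remainder 13
⌊16/13⌋ = 1, remainder 3
⌊13/3⌋ = 4, remainder 1
⌊3/1⌋ = 3, remainder 0

[-7; 1, 4, 3]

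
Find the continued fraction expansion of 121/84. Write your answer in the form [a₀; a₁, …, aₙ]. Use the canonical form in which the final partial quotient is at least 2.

121 ÷ 84 → quotient 1, remainder 37
84 ÷ 37 → quotient 2, remainder 10
37 ÷ 10 → quotient 3, remainder 7
10 ÷ 7 → quotient 1, remainder 3
7 ÷ 3 → quotient 2, remainder 1
3 ÷ 1 → quotient 3, remainder 0

[1; 2, 3, 1, 2, 3]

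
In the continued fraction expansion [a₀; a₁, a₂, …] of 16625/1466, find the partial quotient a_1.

Run the Euclidean algorithm, recording each quotient:
16625 = 11·1466 + 499, so a_0 = 11
1466 = 2·499 + 468, so a_1 = 2

2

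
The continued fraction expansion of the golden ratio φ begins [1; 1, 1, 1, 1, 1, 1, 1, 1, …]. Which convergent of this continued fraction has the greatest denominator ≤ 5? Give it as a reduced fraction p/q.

List convergents until the denominator exceeds the bound:
a_0 = 1: 1/1  (≤ bound)
a_1 = 1: 2/1  (≤ bound)
a_2 = 1: 3/2  (≤ bound)
a_3 = 1: 5/3  (≤ bound)
a_4 = 1: 8/5  (≤ bound)
a_5 = 1: 13/8  (> 5, stop)

8/5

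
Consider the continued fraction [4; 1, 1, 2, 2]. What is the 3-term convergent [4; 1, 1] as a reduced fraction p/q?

Start with 1.
1 + 1/(1/1) = 1 + 1/1 = 2/1
4 + 1/(2/1) = 4 + 1/2 = 9/2

9/2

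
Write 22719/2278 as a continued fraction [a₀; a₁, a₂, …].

Repeatedly divide and take the remainder:
22719 ÷ 2278 → quotient 9, remainder 2217
2278 ÷ 2217 → quotient 1, remainder 61
2217 ÷ 61 → quotient 36, remainder 21
61 ÷ 21 → quotient 2, remainder 19
21 ÷ 19 → quotient 1, remainder 2
19 ÷ 2 → quotient 9, remainder 1
2 ÷ 1 → quotient 2, remainder 0

[9; 1, 36, 2, 1, 9, 2]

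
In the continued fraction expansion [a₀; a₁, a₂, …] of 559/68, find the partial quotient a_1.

559 ÷ 68 → quotient 8, remainder 15
68 ÷ 15 → quotient 4, remainder 8

4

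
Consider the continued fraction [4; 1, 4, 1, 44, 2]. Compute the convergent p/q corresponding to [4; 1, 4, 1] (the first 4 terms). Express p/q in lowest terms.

a_0 = 4: 4/1
a_1 = 1: 5/1
a_2 = 4: 24/5
a_3 = 1: 29/6

29/6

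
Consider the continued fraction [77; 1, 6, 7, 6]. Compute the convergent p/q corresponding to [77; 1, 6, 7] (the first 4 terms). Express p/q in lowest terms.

a_0 = 77: 77/1
a_1 = 1: 78/1
a_2 = 6: 545/7
a_3 = 7: 3893/50

3893/50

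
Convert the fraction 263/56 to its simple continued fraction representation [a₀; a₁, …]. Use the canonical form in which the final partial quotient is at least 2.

⌊263/56⌋ = 4, remainder 39
⌊56/39⌋ = 1, remainder 17
⌊39/17⌋ = 2, remainder 5
⌊17/5⌋ = 3, remainder 2
⌊5/2⌋ = 2, remainder 1
⌊2/1⌋ = 2, remainder 0

[4; 1, 2, 3, 2, 2]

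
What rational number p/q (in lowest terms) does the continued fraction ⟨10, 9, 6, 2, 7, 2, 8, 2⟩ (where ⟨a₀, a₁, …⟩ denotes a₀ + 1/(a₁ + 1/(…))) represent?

343623/33991

Build up convergents one term at a time:
a_0 = 10: 10/1
a_1 = 9: 91/9
a_2 = 6: 556/55
a_3 = 2: 1203/119
a_4 = 7: 8977/888
a_5 = 2: 19157/1895
a_6 = 8: 162233/16048
a_7 = 2: 343623/33991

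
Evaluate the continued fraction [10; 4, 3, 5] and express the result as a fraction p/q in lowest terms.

706/69

a_0 = 10: 10/1
a_1 = 4: 41/4
a_2 = 3: 133/13
a_3 = 5: 706/69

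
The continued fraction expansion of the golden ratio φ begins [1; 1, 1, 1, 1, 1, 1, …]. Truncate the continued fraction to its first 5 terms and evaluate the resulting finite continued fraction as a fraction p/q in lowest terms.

8/5

Starting at the tail and folding back:
Start with 1.
1 + 1/(1/1) = 1 + 1/1 = 2/1
1 + 1/(2/1) = 1 + 1/2 = 3/2
1 + 1/(3/2) = 1 + 2/3 = 5/3
1 + 1/(5/3) = 1 + 3/5 = 8/5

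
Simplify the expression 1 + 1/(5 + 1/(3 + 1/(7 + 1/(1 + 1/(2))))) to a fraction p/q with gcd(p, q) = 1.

455/383

Collapse the nested fraction from the inside out:
Start with 2.
1 + 1/(2/1) = 1 + 1/2 = 3/2
7 + 1/(3/2) = 7 + 2/3 = 23/3
3 + 1/(23/3) = 3 + 3/23 = 72/23
5 + 1/(72/23) = 5 + 23/72 = 383/72
1 + 1/(383/72) = 1 + 72/383 = 455/383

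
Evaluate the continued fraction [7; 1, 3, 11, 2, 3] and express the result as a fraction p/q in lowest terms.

2536/327

Compute successive convergents:
a_0 = 7: 7/1
a_1 = 1: 8/1
a_2 = 3: 31/4
a_3 = 11: 349/45
a_4 = 2: 729/94
a_5 = 3: 2536/327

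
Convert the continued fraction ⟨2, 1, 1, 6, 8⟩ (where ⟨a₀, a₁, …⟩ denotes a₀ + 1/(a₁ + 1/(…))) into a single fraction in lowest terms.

Collapse the nested fraction from the inside out:
Start with 8.
6 + 1/(8/1) = 6 + 1/8 = 49/8
1 + 1/(49/8) = 1 + 8/49 = 57/49
1 + 1/(57/49) = 1 + 49/57 = 106/57
2 + 1/(106/57) = 2 + 57/106 = 269/106

269/106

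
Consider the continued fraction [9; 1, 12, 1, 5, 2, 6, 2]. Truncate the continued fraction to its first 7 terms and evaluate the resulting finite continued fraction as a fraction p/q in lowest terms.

Start with 6.
2 + 1/(6/1) = 2 + 1/6 = 13/6
5 + 1/(13/6) = 5 + 6/13 = 71/13
1 + 1/(71/13) = 1 + 13/71 = 84/71
12 + 1/(84/71) = 12 + 71/84 = 1079/84
1 + 1/(1079/84) = 1 + 84/1079 = 1163/1079
9 + 1/(1163/1079) = 9 + 1079/1163 = 11546/1163

11546/1163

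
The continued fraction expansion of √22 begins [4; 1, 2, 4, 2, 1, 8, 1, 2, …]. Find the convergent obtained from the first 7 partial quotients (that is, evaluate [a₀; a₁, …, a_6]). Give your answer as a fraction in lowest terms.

Starting at the tail and folding back:
Start with 8.
1 + 1/(8/1) = 1 + 1/8 = 9/8
2 + 1/(9/8) = 2 + 8/9 = 26/9
4 + 1/(26/9) = 4 + 9/26 = 113/26
2 + 1/(113/26) = 2 + 26/113 = 252/113
1 + 1/(252/113) = 1 + 113/252 = 365/252
4 + 1/(365/252) = 4 + 252/365 = 1712/365

1712/365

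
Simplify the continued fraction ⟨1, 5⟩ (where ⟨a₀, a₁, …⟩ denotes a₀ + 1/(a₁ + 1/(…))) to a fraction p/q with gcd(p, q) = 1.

6/5

Build up convergents one term at a time:
a_0 = 1: 1/1
a_1 = 5: 6/5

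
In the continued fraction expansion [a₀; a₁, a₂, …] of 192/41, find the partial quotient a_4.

192 ÷ 41 → quotient 4, remainder 28
41 ÷ 28 → quotient 1, remainder 13
28 ÷ 13 → quotient 2, remainder 2
13 ÷ 2 → quotient 6, remainder 1
2 ÷ 1 → quotient 2, remainder 0

2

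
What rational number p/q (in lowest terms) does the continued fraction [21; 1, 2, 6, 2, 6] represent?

Work from the innermost term outward:
Start with 6.
2 + 1/(6/1) = 2 + 1/6 = 13/6
6 + 1/(13/6) = 6 + 6/13 = 84/13
2 + 1/(84/13) = 2 + 13/84 = 181/84
1 + 1/(181/84) = 1 + 84/181 = 265/181
21 + 1/(265/181) = 21 + 181/265 = 5746/265

5746/265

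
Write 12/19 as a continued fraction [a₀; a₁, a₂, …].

[0; 1, 1, 1, 2, 2]

12 = 0·19 + 12, so a_0 = 0
19 = 1·12 + 7, so a_1 = 1
12 = 1·7 + 5, so a_2 = 1
7 = 1·5 + 2, so a_3 = 1
5 = 2·2 + 1, so a_4 = 2
2 = 2·1 + 0, so a_5 = 2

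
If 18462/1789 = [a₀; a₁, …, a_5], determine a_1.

⌊18462/1789⌋ = 10, remainder 572
⌊1789/572⌋ = 3, remainder 73

3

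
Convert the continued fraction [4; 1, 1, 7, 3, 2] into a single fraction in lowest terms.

494/109

Start with 2.
3 + 1/(2/1) = 3 + 1/2 = 7/2
7 + 1/(7/2) = 7 + 2/7 = 51/7
1 + 1/(51/7) = 1 + 7/51 = 58/51
1 + 1/(58/51) = 1 + 51/58 = 109/58
4 + 1/(109/58) = 4 + 58/109 = 494/109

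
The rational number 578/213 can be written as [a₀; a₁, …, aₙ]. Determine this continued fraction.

[2; 1, 2, 2, 30]

⌊578/213⌋ = 2, remainder 152
⌊213/152⌋ = 1, remainder 61
⌊152/61⌋ = 2, remainder 30
⌊61/30⌋ = 2, remainder 1
⌊30/1⌋ = 30, remainder 0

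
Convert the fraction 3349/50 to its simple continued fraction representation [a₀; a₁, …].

[66; 1, 49]

3349 = 66·50 + 49, so a_0 = 66
50 = 1·49 + 1, so a_1 = 1
49 = 49·1 + 0, so a_2 = 49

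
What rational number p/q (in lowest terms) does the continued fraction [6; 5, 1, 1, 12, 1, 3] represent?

Start with 3.
1 + 1/(3/1) = 1 + 1/3 = 4/3
12 + 1/(4/3) = 12 + 3/4 = 51/4
1 + 1/(51/4) = 1 + 4/51 = 55/51
1 + 1/(55/51) = 1 + 51/55 = 106/55
5 + 1/(106/55) = 5 + 55/106 = 585/106
6 + 1/(585/106) = 6 + 106/585 = 3616/585

3616/585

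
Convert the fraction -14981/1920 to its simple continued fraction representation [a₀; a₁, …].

[-8; 5, 15, 6, 4]

-14981 ÷ 1920 → quotient -8, remainder 379
1920 ÷ 379 → quotient 5, remainder 25
379 ÷ 25 → quotient 15, remainder 4
25 ÷ 4 → quotient 6, remainder 1
4 ÷ 1 → quotient 4, remainder 0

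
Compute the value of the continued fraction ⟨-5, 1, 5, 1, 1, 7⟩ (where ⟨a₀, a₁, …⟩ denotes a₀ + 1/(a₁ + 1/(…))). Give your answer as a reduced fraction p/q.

Start with 7.
1 + 1/(7/1) = 1 + 1/7 = 8/7
1 + 1/(8/7) = 1 + 7/8 = 15/8
5 + 1/(15/8) = 5 + 8/15 = 83/15
1 + 1/(83/15) = 1 + 15/83 = 98/83
-5 + 1/(98/83) = -5 + 83/98 = -407/98

-407/98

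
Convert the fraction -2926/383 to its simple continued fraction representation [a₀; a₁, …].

-2926 ÷ 383 → quotient -8, remainder 138
383 ÷ 138 → quotient 2, remainder 107
138 ÷ 107 → quotient 1, remainder 31
107 ÷ 31 → quotient 3, remainder 14
31 ÷ 14 → quotient 2, remainder 3
14 ÷ 3 → quotient 4, remainder 2
3 ÷ 2 → quotient 1, remainder 1
2 ÷ 1 → quotient 2, remainder 0

[-8; 2, 1, 3, 2, 4, 1, 2]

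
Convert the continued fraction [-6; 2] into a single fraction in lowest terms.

-11/2

Compute successive convergents:
a_0 = -6: -6/1
a_1 = 2: -11/2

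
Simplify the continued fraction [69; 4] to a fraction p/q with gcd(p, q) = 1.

277/4

Starting at the tail and folding back:
Start with 4.
69 + 1/(4/1) = 69 + 1/4 = 277/4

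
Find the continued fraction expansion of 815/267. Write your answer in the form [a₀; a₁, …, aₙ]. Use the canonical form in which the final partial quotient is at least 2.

[3; 19, 14]

Apply division with remainder until the remainder is 0:
815 ÷ 267 → quotient 3, remainder 14
267 ÷ 14 → quotient 19, remainder 1
14 ÷ 1 → quotient 14, remainder 0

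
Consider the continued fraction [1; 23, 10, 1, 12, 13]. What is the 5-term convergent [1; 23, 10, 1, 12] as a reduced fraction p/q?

3421/3279

a_0 = 1: 1/1
a_1 = 23: 24/23
a_2 = 10: 241/231
a_3 = 1: 265/254
a_4 = 12: 3421/3279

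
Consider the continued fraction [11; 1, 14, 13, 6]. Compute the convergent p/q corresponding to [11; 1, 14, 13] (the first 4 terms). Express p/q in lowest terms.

2339/196

Compute successive convergents:
a_0 = 11: 11/1
a_1 = 1: 12/1
a_2 = 14: 179/15
a_3 = 13: 2339/196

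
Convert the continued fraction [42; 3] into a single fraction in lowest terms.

127/3

Starting at the tail and folding back:
Start with 3.
42 + 1/(3/1) = 42 + 1/3 = 127/3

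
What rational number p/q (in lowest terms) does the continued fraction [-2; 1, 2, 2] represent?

a_0 = -2: -2/1
a_1 = 1: -1/1
a_2 = 2: -4/3
a_3 = 2: -9/7

-9/7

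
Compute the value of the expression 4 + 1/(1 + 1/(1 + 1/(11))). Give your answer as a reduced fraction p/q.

104/23

Start with 11.
1 + 1/(11/1) = 1 + 1/11 = 12/11
1 + 1/(12/11) = 1 + 11/12 = 23/12
4 + 1/(23/12) = 4 + 12/23 = 104/23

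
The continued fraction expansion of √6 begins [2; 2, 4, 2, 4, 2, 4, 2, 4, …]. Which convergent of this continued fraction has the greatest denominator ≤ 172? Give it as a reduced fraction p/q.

List convergents until the denominator exceeds the bound:
a_0 = 2: 2/1  (≤ bound)
a_1 = 2: 5/2  (≤ bound)
a_2 = 4: 22/9  (≤ bound)
a_3 = 2: 49/20  (≤ bound)
a_4 = 4: 218/89  (≤ bound)
a_5 = 2: 485/198  (> 172, stop)

218/89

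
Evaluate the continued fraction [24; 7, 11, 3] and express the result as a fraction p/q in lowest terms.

5818/241

Start with 3.
11 + 1/(3/1) = 11 + 1/3 = 34/3
7 + 1/(34/3) = 7 + 3/34 = 241/34
24 + 1/(241/34) = 24 + 34/241 = 5818/241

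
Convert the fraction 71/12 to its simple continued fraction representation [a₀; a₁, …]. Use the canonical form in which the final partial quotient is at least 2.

[5; 1, 11]

Apply division with remainder until the remainder is 0:
71 = 5·12 + 11, so a_0 = 5
12 = 1·11 + 1, so a_1 = 1
11 = 11·1 + 0, so a_2 = 11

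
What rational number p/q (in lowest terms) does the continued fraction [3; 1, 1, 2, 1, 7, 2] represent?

a_0 = 3: 3/1
a_1 = 1: 4/1
a_2 = 1: 7/2
a_3 = 2: 18/5
a_4 = 1: 25/7
a_5 = 7: 193/54
a_6 = 2: 411/115

411/115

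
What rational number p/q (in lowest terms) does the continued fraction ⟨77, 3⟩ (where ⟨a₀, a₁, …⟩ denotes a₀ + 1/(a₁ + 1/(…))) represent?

232/3

Starting at the tail and folding back:
Start with 3.
77 + 1/(3/1) = 77 + 1/3 = 232/3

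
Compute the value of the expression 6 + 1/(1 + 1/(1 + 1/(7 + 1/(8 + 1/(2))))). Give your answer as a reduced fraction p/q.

Collapse the nested fraction from the inside out:
Start with 2.
8 + 1/(2/1) = 8 + 1/2 = 17/2
7 + 1/(17/2) = 7 + 2/17 = 121/17
1 + 1/(121/17) = 1 + 17/121 = 138/121
1 + 1/(138/121) = 1 + 121/138 = 259/138
6 + 1/(259/138) = 6 + 138/259 = 1692/259

1692/259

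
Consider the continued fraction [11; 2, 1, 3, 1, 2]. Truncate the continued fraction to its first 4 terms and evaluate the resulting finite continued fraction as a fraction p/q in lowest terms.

125/11

a_0 = 11: 11/1
a_1 = 2: 23/2
a_2 = 1: 34/3
a_3 = 3: 125/11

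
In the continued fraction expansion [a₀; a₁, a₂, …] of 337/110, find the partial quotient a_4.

337 ÷ 110 → quotient 3, remainder 7
110 ÷ 7 → quotient 15, remainder 5
7 ÷ 5 → quotient 1, remainder 2
5 ÷ 2 → quotient 2, remainder 1
2 ÷ 1 → quotient 2, remainder 0

2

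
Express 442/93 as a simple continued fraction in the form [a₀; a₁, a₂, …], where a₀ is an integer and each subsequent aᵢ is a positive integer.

[4; 1, 3, 23]

442 ÷ 93 → quotient 4, remainder 70
93 ÷ 70 → quotient 1, remainder 23
70 ÷ 23 → quotient 3, remainder 1
23 ÷ 1 → quotient 23, remainder 0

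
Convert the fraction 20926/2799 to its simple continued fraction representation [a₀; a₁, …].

[7; 2, 10, 44, 3]

Repeatedly divide and take the remainder:
20926 = 7·2799 + 1333, so a_0 = 7
2799 = 2·1333 + 133, so a_1 = 2
1333 = 10·133 + 3, so a_2 = 10
133 = 44·3 + 1, so a_3 = 44
3 = 3·1 + 0, so a_4 = 3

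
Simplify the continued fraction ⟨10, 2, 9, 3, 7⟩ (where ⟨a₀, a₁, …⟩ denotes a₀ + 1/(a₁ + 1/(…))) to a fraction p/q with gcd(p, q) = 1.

Collapse the nested fraction from the inside out:
Start with 7.
3 + 1/(7/1) = 3 + 1/7 = 22/7
9 + 1/(22/7) = 9 + 7/22 = 205/22
2 + 1/(205/22) = 2 + 22/205 = 432/205
10 + 1/(432/205) = 10 + 205/432 = 4525/432

4525/432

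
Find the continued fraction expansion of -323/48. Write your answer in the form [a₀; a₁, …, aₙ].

[-7; 3, 1, 2, 4]

-323 = -7·48 + 13, so a_0 = -7
48 = 3·13 + 9, so a_1 = 3
13 = 1·9 + 4, so a_2 = 1
9 = 2·4 + 1, so a_3 = 2
4 = 4·1 + 0, so a_4 = 4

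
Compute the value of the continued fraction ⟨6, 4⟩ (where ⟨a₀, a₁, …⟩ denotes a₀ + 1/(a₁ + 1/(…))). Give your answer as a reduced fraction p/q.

Use the convergent recurrence hₖ = aₖ·hₖ₋₁ + hₖ₋₂ (and likewise for the denominators kₖ):
a_0 = 6: 6/1
a_1 = 4: 25/4

25/4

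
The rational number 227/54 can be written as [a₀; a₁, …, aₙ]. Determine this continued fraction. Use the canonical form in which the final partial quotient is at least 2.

⌊227/54⌋ = 4, remainder 11
⌊54/11⌋ = 4, remainder 10
⌊11/10⌋ = 1, remainder 1
⌊10/1⌋ = 10, remainder 0

[4; 4, 1, 10]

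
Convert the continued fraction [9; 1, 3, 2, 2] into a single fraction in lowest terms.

Start with 2.
2 + 1/(2/1) = 2 + 1/2 = 5/2
3 + 1/(5/2) = 3 + 2/5 = 17/5
1 + 1/(17/5) = 1 + 5/17 = 22/17
9 + 1/(22/17) = 9 + 17/22 = 215/22

215/22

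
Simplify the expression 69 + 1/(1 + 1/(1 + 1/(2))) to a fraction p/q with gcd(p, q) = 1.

Start with 2.
1 + 1/(2/1) = 1 + 1/2 = 3/2
1 + 1/(3/2) = 1 + 2/3 = 5/3
69 + 1/(5/3) = 69 + 3/5 = 348/5

348/5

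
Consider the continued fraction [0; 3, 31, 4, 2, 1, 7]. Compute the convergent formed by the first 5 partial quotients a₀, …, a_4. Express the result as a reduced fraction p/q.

281/852

Starting at the tail and folding back:
Start with 2.
4 + 1/(2/1) = 4 + 1/2 = 9/2
31 + 1/(9/2) = 31 + 2/9 = 281/9
3 + 1/(281/9) = 3 + 9/281 = 852/281
0 + 1/(852/281) = 0 + 281/852 = 281/852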